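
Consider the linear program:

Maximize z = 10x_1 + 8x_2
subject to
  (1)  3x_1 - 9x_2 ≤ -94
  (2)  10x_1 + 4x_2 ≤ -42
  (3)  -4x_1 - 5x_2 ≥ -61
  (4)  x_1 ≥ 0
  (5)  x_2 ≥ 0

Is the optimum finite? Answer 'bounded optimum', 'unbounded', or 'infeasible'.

infeasible

The boundaries 3x_1 - 9x_2 = -94 and 10x_1 + 4x_2 = -42 meet at (-377/51, 407/51), but that point violates x_1 ≥ 0. Every candidate vertex is excluded by some other constraint, so the feasible region is empty.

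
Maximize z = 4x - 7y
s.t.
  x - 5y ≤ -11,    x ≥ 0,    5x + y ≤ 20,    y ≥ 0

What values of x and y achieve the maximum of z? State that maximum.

Corner points and z = 4x - 7y:
  (0, 11/5) → z = -77/5
  (89/26, 75/26) → z = -13/2
  (0, 20) → z = -140

The binding constraints are x - 5y = -11 and 5x + y = 20.
Solving simultaneously gives x = 89/26, y = 75/26.

x = 89/26, y = 75/26, maximum z = -13/2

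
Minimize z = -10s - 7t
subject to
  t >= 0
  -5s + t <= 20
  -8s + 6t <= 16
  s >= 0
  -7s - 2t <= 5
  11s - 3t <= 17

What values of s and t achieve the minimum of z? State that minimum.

The optimum lies where -8s + 6t = 16 and 11s - 3t = 17.
Solving simultaneously gives s = 25/7, t = 52/7.

s = 25/7, t = 52/7, minimum z = -614/7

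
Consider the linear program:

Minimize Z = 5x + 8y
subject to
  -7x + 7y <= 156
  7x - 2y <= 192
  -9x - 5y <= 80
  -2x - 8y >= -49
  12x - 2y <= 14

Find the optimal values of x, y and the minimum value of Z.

Extreme points and Z = 5x + 8y:
  (-670/49, 422/49) → Z = 26/49
  (-181/14, 131/14) → Z = 143/14
  (-15/13, -181/13) → Z = -1523/13
  (21/10, 28/5) → Z = 553/10

The optimum lies where -9x - 5y = 80 and 12x - 2y = 14.
Solving simultaneously gives x = -15/13, y = -181/13.

x = -15/13, y = -181/13, minimum Z = -1523/13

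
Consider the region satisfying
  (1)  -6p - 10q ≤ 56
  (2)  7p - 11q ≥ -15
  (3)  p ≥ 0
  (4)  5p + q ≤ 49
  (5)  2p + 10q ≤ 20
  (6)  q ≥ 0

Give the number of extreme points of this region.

The feasible vertices (each the meet of two boundaries and inside every other half-plane) are:
  (0, 15/11)
  (35/46, 85/46)
  (0, 0)
  (235/24, 1/24)
  (49/5, 0)

5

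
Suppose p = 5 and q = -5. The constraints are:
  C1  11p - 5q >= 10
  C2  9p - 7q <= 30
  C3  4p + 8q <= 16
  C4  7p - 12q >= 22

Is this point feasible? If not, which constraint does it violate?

not feasible — violates C2

Constraint C2: 9p - 7q = 80, which is not ≤ 30. All other constraints are satisfied.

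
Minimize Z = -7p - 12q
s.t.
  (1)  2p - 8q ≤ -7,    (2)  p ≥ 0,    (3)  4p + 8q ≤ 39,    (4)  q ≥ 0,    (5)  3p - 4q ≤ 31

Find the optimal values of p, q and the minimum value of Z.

Corner points and Z = -7p - 12q:
  (0, 7/8) → Z = -21/2
  (16/3, 53/24) → Z = -383/6
  (0, 39/8) → Z = -117/2

p = 16/3, q = 53/24, minimum Z = -383/6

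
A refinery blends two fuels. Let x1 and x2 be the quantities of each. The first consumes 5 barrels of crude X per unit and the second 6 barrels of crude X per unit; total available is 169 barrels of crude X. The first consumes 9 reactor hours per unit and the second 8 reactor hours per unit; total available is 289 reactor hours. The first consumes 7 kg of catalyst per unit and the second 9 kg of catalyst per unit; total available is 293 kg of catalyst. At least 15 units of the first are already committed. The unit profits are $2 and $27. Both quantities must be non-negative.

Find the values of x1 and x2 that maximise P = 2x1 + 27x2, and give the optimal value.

x1 = 15, x2 = 47/3, maximum P = 453

Feasible corners and P = 2x1 + 27x2:
  (289/9, 0) → P = 578/9
  (15, 0) → P = 30
  (191/7, 38/7) → P = 1408/7
  (15, 47/3) → P = 453

The optimum lies where 5x1 + 6x2 = 169 and x1 = 15.
Solving simultaneously gives x1 = 15, x2 = 47/3.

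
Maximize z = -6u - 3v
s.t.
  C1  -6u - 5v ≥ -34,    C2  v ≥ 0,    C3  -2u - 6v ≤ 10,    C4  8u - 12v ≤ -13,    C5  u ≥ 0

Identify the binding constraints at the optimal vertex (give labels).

Corner points and z = -6u - 3v:
  (49/16, 25/8) → z = -111/4
  (0, 34/5) → z = -102/5
  (0, 13/12) → z = -13/4

The maximum is at (0, 13/12). Substituting into each constraint, equality holds for C4 and C5; the remaining constraints have slack.

C4 and C5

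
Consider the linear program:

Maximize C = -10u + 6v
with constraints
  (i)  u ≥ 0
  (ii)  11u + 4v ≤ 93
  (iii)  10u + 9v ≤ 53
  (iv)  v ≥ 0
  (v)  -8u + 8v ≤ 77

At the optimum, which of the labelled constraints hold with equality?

Vertices and C = -10u + 6v:
  (0, 53/9) → C = 106/3
  (0, 0) → C = 0
  (53/10, 0) → C = -53

The maximum is at (0, 53/9). Substituting into each constraint, equality holds for (i) and (iii); the remaining constraints have slack.

(i) and (iii)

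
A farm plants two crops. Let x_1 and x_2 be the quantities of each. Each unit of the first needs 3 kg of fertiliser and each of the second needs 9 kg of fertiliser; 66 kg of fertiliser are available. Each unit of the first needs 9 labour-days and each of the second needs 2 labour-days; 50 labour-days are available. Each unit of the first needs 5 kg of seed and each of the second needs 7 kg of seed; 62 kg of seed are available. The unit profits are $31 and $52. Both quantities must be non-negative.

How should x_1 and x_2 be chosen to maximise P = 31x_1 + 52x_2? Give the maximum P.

Vertices and P = 31x_1 + 52x_2:
  (0, 0) → P = 0
  (0, 22/3) → P = 1144/3
  (50/9, 0) → P = 1550/9
  (4, 6) → P = 436
  (226/53, 308/53) → P = 23022/53

The optimum lies where 3x_1 + 9x_2 = 66 and 5x_1 + 7x_2 = 62.
Solving simultaneously gives x_1 = 4, x_2 = 6.

x_1 = 4, x_2 = 6, maximum P = 436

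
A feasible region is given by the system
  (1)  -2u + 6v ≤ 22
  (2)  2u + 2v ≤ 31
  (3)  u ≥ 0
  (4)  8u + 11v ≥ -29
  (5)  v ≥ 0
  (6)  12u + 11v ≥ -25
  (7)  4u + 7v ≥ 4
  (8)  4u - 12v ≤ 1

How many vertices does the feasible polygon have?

The feasible vertices (each the meet of two boundaries and inside every other half-plane) are:
  (71/8, 53/8)
  (0, 11/3)
  (187/16, 61/16)
  (0, 4/7)
  (55/76, 3/19)

5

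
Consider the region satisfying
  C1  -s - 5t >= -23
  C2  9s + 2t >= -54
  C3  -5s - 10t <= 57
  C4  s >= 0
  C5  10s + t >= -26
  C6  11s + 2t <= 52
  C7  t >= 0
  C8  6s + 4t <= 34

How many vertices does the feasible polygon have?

Pairwise boundary intersections that survive every other constraint:
  (0, 23/5)
  (3, 4)
  (0, 0)
  (52/11, 0)
  (35/8, 31/16)

5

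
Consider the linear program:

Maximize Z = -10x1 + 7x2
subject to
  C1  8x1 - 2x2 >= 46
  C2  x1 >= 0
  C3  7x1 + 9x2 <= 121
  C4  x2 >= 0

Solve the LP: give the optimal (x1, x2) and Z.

Feasible corners and Z = -10x1 + 7x2:
  (328/43, 323/43) → Z = -1019/43
  (23/4, 0) → Z = -115/2
  (121/7, 0) → Z = -1210/7

x1 = 328/43, x2 = 323/43, maximum Z = -1019/43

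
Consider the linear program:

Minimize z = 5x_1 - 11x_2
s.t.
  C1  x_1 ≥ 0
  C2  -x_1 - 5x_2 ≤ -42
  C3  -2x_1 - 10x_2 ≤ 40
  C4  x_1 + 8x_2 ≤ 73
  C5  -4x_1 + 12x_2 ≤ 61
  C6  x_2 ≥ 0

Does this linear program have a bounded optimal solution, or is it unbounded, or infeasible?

Vertices and z = 5x_1 - 11x_2:
  (199/32, 229/32) → z = -381/8
  (42, 0) → z = 210
  (97/11, 353/44) → z = -1943/44
  (73, 0) → z = 365
The feasible region has finitely many vertices and no improving ray; the minimum is -381/8 at (199/32, 229/32).

bounded optimum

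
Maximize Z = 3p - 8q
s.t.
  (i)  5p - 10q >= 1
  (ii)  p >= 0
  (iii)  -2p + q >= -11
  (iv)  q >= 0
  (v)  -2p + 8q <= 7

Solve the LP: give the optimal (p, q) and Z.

p = 11/2, q = 0, maximum Z = 33/2

Vertices and Z = 3p - 8q:
  (1/5, 0) → Z = 3/5
  (39/10, 37/20) → Z = -31/10
  (11/2, 0) → Z = 33/2
  (95/14, 18/7) → Z = -3/14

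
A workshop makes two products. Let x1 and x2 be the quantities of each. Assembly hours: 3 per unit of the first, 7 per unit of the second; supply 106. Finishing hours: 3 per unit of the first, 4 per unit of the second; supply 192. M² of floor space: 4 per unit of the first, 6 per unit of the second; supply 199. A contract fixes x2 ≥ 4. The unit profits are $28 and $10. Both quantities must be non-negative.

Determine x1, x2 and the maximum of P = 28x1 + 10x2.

x1 = 26, x2 = 4, maximum P = 768

Extreme points and P = 28x1 + 10x2:
  (0, 106/7) → P = 1060/7
  (0, 4) → P = 40
  (26, 4) → P = 768

The binding constraints are 3x1 + 7x2 = 106 and x2 = 4.
Solving simultaneously gives x1 = 26, x2 = 4.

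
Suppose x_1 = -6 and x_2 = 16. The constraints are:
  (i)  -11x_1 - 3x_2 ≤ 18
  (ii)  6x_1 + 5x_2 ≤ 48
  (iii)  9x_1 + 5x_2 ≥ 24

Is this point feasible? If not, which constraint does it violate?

(i): 18 ≤ 18 ✓
(ii): 44 ≤ 48 ✓
(iii): 26 ≥ 24 ✓

feasible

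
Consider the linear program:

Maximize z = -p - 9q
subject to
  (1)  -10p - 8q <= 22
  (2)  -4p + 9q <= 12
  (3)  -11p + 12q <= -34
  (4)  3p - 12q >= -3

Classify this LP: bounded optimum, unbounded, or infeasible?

From the feasible point (1/26, -291/104), moving in the direction (8, -10) keeps every constraint satisfied while z increases without bound.

unbounded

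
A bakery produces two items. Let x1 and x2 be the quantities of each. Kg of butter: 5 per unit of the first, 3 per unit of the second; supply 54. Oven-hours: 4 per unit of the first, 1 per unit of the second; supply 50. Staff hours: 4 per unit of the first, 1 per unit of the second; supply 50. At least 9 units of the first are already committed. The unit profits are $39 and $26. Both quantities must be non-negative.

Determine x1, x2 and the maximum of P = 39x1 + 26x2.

Vertices and P = 39x1 + 26x2:
  (54/5, 0) → P = 2106/5
  (9, 0) → P = 351
  (9, 3) → P = 429

x1 = 9, x2 = 3, maximum P = 429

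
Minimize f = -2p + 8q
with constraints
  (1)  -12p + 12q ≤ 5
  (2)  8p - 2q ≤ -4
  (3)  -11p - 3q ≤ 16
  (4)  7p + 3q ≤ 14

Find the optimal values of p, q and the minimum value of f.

Vertices and f = -2p + 8q:
  (-19/36, -1/9) → f = 1/6
  (-69/56, -137/168) → f = -341/84
  (-22/23, -42/23) → f = -292/23

The optimum lies where 8p - 2q = -4 and -11p - 3q = 16.
Solving simultaneously gives p = -22/23, q = -42/23.

p = -22/23, q = -42/23, minimum f = -292/23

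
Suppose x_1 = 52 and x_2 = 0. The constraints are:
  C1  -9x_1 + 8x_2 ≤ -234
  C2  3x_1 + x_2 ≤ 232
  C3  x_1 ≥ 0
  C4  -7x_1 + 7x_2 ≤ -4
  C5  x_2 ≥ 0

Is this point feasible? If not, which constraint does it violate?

feasible

C1: -468 ≤ -234 ✓
C2: 156 ≤ 232 ✓
C3: 52 ≥ 0 ✓
C4: -364 ≤ -4 ✓
C5: 0 ≥ 0 ✓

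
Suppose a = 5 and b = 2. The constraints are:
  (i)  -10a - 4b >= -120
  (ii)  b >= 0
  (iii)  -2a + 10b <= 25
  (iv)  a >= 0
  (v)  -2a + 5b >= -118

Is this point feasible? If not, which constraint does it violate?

(i): -58 ≥ -120 ✓
(ii): 2 ≥ 0 ✓
(iii): 10 ≤ 25 ✓
(iv): 5 ≥ 0 ✓
(v): 0 ≥ -118 ✓

feasible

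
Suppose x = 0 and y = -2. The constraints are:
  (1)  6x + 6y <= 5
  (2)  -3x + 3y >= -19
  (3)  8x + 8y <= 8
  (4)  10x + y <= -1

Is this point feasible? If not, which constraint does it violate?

(1): -12 ≤ 5 ✓
(2): -6 ≥ -19 ✓
(3): -16 ≤ 8 ✓
(4): -2 ≤ -1 ✓

feasible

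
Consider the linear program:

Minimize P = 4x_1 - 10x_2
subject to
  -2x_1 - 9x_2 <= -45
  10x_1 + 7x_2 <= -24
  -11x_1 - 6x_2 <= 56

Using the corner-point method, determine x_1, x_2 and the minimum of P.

Extreme points and P = 4x_1 - 10x_2:
  (-531/76, 249/38) → P = -1776/19
  (-258/29, 607/87) → P = -9166/87
  (-248/17, 296/17) → P = -3952/17

x_1 = -248/17, x_2 = 296/17, minimum P = -3952/17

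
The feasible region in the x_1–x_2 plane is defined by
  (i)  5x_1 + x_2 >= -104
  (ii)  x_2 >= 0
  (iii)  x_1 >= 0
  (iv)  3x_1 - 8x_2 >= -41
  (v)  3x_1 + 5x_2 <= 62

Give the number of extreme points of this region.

4

Of the 10 pairwise boundary intersections, those satisfying every inequality are:
  (0, 0)
  (62/3, 0)
  (0, 41/8)
  (97/13, 103/13)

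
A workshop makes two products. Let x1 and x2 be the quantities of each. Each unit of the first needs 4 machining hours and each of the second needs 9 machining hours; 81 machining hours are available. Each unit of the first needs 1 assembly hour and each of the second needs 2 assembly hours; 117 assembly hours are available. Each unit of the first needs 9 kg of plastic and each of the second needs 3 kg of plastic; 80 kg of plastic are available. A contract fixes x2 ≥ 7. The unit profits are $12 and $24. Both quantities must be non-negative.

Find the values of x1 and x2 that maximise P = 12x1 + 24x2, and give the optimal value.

x1 = 9/2, x2 = 7, maximum P = 222

Extreme points and P = 12x1 + 24x2:
  (0, 9) → P = 216
  (0, 7) → P = 168
  (9/2, 7) → P = 222

At the optimal vertex, 4x1 + 9x2 = 81 and x2 = 7.
Solving simultaneously gives x1 = 9/2, x2 = 7.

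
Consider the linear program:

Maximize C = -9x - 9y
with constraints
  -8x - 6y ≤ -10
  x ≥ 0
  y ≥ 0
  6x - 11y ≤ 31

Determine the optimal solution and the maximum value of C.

The feasible region is unbounded (it extends along (0, 1), (11, 6)), but C strictly decreases along every unbounded feasible direction, so there is no improving ray and the maximum is attained at a vertex.

x = 5/4, y = 0, maximum C = -45/4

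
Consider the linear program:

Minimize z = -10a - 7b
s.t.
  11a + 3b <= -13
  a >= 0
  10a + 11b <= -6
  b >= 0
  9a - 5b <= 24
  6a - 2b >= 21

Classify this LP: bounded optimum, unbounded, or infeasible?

The boundaries 9a - 5b = 24 and 6a - 2b = 21 meet at (19/4, 15/4), but that point violates 11a + 3b ≤ -13. Every candidate vertex is excluded by some other constraint, so the feasible region is empty.

infeasible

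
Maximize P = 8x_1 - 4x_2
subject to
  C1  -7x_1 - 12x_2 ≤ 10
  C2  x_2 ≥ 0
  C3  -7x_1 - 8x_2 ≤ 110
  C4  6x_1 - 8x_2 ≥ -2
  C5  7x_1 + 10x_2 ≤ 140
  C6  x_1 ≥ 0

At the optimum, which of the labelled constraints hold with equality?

Feasible corners and P = 8x_1 - 4x_2:
  (20, 0) → P = 160
  (0, 0) → P = 0
  (275/29, 427/58) → P = 1346/29
  (0, 1/4) → P = -1

The maximum is at (20, 0). Substituting into each constraint, equality holds for C2 and C5; the remaining constraints have slack.

C2 and C5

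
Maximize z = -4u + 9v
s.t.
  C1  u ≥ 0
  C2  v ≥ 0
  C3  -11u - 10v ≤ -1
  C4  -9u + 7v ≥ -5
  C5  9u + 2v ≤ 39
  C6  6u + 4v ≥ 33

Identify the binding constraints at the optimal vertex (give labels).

Feasible corners and z = -4u + 9v:
  (0, 39/2) → z = 351/2
  (0, 33/4) → z = 297/4
  (283/81, 34/9) → z = 1622/81
  (251/78, 89/26) → z = 1399/78

The maximum is at (0, 39/2). Substituting into each constraint, equality holds for C1 and C5; the remaining constraints have slack.

C1 and C5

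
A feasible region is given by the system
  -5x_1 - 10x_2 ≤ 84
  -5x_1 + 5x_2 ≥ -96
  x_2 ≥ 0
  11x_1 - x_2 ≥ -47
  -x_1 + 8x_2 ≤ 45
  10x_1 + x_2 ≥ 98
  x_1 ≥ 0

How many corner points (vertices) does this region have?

The feasible vertices (each the meet of two boundaries and inside every other half-plane) are:
  (96/5, 0)
  (993/35, 321/35)
  (49/5, 0)
  (739/81, 548/81)

4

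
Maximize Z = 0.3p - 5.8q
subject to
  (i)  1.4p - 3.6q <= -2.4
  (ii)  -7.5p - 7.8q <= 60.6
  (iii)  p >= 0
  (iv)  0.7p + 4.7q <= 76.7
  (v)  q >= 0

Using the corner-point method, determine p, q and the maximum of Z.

p = 0, q = 2/3, maximum Z = -58/15

Feasible corners and Z = 0.3p - 5.8q:
  (0, 2/3) → Z = -58/15
  (13242/455, 779/65) → Z = -138274/2275
  (0, 767/47) → Z = -22243/235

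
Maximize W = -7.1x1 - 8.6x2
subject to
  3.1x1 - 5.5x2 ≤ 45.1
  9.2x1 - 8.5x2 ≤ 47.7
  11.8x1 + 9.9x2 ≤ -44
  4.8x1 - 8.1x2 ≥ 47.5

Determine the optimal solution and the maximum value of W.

x1 = -242/3, x2 = -161/3, maximum W = 15514/15

Feasible corners and W = -7.1x1 - 8.6x2:
  (-484/97, -5341/485) → W = 315573/2425
  (-242/3, -161/3) → W = 15514/15
  (-869/1686, -5201/843) → W = 318757/5620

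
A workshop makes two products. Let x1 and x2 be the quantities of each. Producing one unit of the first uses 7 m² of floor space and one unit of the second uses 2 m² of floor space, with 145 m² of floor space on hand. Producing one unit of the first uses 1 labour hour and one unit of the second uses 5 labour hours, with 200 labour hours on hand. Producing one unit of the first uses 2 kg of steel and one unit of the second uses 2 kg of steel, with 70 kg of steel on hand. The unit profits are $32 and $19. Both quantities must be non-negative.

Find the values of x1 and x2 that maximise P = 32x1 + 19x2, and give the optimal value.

x1 = 15, x2 = 20, maximum P = 860

Corner points and P = 32x1 + 19x2:
  (0, 0) → P = 0
  (0, 35) → P = 665
  (145/7, 0) → P = 4640/7
  (15, 20) → P = 860

The optimum lies where 7x1 + 2x2 = 145 and 2x1 + 2x2 = 70.
Solving simultaneously gives x1 = 15, x2 = 20.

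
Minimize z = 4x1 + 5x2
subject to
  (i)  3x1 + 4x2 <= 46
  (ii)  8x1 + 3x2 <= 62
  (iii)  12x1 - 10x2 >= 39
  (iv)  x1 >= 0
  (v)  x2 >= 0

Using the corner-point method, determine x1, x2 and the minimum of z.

x1 = 13/4, x2 = 0, minimum z = 13

Vertices and z = 4x1 + 5x2:
  (737/116, 108/29) → z = 1277/29
  (31/4, 0) → z = 31
  (13/4, 0) → z = 13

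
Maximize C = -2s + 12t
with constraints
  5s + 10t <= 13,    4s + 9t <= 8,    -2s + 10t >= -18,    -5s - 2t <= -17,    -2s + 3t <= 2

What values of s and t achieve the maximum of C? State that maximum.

Corner points and C = -2s + 12t:
  (121/29, -28/29) → C = -578/29
  (137/37, -28/37) → C = -610/37
  (103/27, -28/27) → C = -542/27

s = 137/37, t = -28/37, maximum C = -610/37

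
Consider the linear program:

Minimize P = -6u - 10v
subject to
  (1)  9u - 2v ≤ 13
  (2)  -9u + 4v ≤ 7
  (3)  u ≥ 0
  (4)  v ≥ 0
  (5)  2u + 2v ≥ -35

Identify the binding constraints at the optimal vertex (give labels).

(1) and (2)

Feasible corners and P = -6u - 10v:
  (11/3, 10) → P = -122
  (13/9, 0) → P = -26/3
  (0, 7/4) → P = -35/2
  (0, 0) → P = 0

The minimum is at (11/3, 10). Substituting into each constraint, equality holds for (1) and (2); the remaining constraints have slack.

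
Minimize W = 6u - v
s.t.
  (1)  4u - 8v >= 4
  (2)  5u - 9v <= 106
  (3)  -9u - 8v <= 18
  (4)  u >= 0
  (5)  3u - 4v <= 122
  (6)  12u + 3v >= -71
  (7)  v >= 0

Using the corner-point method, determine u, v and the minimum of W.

u = 1, v = 0, minimum W = 6

Extreme points and W = 6u - v:
  (120, 119/2) → W = 1321/2
  (1, 0) → W = 6
  (674/7, 292/7) → W = 536
  (106/5, 0) → W = 636/5

The optimum lies where 4u - 8v = 4 and v = 0.
Solving simultaneously gives u = 1, v = 0.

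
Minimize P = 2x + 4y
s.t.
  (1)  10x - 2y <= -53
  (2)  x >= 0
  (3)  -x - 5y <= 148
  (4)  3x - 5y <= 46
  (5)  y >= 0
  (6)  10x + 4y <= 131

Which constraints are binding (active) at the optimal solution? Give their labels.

Vertices and P = 2x + 4y:
  (0, 53/2) → P = 106
  (5/6, 92/3) → P = 373/3
  (0, 131/4) → P = 131

The minimum is at (0, 53/2). Substituting into each constraint, equality holds for (1) and (2); the remaining constraints have slack.

(1) and (2)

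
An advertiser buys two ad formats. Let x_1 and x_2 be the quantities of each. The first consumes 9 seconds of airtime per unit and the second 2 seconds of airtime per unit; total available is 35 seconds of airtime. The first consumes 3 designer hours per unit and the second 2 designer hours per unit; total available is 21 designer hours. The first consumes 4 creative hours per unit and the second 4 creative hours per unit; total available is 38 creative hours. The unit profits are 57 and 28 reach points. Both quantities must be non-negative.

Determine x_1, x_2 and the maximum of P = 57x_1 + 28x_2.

x_1 = 7/3, x_2 = 7, maximum P = 329

Feasible corners and P = 57x_1 + 28x_2:
  (0, 0) → P = 0
  (0, 19/2) → P = 266
  (35/9, 0) → P = 665/3
  (7/3, 7) → P = 329
  (2, 15/2) → P = 324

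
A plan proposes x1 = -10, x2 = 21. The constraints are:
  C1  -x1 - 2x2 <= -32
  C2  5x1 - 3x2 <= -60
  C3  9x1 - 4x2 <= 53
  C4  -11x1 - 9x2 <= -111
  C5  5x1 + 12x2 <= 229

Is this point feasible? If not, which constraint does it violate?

not feasible — violates C4

Constraint C4: -11x1 - 9x2 = -79, which is not ≤ -111. All other constraints are satisfied.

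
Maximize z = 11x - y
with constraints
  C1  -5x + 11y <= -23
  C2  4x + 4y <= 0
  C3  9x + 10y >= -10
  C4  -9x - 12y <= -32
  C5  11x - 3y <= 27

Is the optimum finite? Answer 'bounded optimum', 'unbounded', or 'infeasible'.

infeasible

The boundaries -5x + 11y = -23 and 4x + 4y = 0 meet at (23/16, -23/16), but that point violates -9x - 12y ≤ -32. Every candidate vertex is excluded by some other constraint, so the feasible region is empty.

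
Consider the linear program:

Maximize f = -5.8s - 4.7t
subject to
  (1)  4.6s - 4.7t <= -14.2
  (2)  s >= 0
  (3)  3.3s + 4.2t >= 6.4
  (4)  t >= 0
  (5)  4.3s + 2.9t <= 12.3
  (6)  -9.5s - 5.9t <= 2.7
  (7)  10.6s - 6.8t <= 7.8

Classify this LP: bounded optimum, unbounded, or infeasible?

bounded optimum

Vertices and f = -5.8s - 4.7t:
  (0, 142/47) → f = -14.2
  (1663/3355, 11764/3355) → f = -324681/16775
  (0, 123/29) → f = -5781/290
The feasible region has finitely many vertices and no improving ray; the maximum is -14.2 at (0, 142/47).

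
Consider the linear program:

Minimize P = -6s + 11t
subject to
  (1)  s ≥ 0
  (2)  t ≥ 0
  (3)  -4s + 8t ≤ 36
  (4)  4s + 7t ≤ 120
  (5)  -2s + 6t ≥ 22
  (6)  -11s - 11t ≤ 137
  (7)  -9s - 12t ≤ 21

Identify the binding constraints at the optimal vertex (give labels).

Feasible corners and P = -6s + 11t:
  (0, 9/2) → P = 99/2
  (0, 11/3) → P = 121/3
  (59/5, 52/5) → P = 218/5
  (283/19, 164/19) → P = 106/19

The minimum is at (283/19, 164/19). Substituting into each constraint, equality holds for (4) and (5); the remaining constraints have slack.

(4) and (5)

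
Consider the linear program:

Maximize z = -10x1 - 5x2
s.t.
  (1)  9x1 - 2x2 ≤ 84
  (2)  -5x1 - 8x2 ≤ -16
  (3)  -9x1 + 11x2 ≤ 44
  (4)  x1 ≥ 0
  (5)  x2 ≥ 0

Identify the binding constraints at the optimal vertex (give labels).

(2) and (4)

Vertices and z = -10x1 - 5x2:
  (1012/81, 128/9) → z = -15880/81
  (28/3, 0) → z = -280/3
  (0, 2) → z = -10
  (16/5, 0) → z = -32
  (0, 4) → z = -20

The maximum is at (0, 2). Substituting into each constraint, equality holds for (2) and (4); the remaining constraints have slack.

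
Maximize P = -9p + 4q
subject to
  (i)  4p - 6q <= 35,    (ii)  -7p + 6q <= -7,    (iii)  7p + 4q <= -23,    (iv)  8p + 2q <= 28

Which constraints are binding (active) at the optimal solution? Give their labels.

(i) and (ii)

Corner points and P = -9p + 4q:
  (-28/3, -217/18) → P = 322/9
  (1/29, -337/58) → P = -683/29
  (-11/7, -3) → P = 15/7

The maximum is at (-28/3, -217/18). Substituting into each constraint, equality holds for (i) and (ii); the remaining constraints have slack.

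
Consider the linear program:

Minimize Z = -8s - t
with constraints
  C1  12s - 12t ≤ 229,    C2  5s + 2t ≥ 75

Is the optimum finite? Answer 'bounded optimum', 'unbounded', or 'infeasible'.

From the feasible point (97/6, -35/12), moving in the direction (12, 12) keeps every constraint satisfied while Z decreases without bound.

unbounded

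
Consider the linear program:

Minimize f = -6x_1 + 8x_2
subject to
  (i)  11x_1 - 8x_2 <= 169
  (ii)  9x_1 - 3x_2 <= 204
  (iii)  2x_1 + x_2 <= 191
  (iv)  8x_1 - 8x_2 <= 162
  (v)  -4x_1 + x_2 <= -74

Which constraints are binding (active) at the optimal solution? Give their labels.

Extreme points and f = -6x_1 + 8x_2:
  (375/13, 241/13) → f = -322/13
  (141/7, 46/7) → f = -478/7
  (259/5, 437/5) → f = 1942/5
  (265/6, 308/3) → f = 1669/3

The minimum is at (141/7, 46/7). Substituting into each constraint, equality holds for (i) and (v); the remaining constraints have slack.

(i) and (v)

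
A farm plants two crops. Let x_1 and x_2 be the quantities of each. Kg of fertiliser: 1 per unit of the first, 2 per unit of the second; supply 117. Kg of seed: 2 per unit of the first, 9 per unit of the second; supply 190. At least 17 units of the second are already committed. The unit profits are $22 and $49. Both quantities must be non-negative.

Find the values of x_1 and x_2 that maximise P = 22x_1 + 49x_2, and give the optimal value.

Corner points and P = 22x_1 + 49x_2:
  (0, 190/9) → P = 9310/9
  (0, 17) → P = 833
  (37/2, 17) → P = 1240

At the optimal vertex, 2x_1 + 9x_2 = 190 and x_2 = 17.
Solving simultaneously gives x_1 = 37/2, x_2 = 17.

x_1 = 37/2, x_2 = 17, maximum P = 1240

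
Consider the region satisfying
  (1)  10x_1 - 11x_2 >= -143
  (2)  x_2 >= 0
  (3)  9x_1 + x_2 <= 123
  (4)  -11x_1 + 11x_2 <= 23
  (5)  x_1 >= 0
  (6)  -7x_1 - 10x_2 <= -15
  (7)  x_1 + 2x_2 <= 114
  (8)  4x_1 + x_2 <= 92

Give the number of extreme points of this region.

5

Of the 28 pairwise boundary intersections, those satisfying every inequality are:
  (41/3, 0)
  (15/7, 0)
  (133/11, 156/11)
  (0, 23/11)
  (0, 3/2)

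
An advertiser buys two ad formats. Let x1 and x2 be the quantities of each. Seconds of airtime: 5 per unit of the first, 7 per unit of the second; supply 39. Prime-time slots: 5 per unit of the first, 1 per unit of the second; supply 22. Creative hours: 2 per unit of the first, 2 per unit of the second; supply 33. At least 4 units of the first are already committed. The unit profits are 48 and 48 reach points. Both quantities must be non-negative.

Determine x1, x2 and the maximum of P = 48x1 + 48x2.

x1 = 4, x2 = 2, maximum P = 288

The binding constraints are 5x1 + x2 = 22 and x1 = 4.
Solving simultaneously gives x1 = 4, x2 = 2.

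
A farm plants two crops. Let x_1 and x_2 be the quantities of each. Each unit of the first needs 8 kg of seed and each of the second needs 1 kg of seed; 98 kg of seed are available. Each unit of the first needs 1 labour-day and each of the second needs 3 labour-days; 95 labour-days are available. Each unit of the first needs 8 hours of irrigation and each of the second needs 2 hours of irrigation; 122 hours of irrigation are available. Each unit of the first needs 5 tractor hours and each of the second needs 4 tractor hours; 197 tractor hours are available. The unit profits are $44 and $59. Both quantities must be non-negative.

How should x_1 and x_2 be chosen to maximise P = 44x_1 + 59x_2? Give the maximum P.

x_1 = 8, x_2 = 29, maximum P = 2063

Vertices and P = 44x_1 + 59x_2:
  (0, 0) → P = 0
  (0, 95/3) → P = 5605/3
  (49/4, 0) → P = 539
  (37/4, 24) → P = 1823
  (8, 29) → P = 2063

The binding constraints are x_1 + 3x_2 = 95 and 8x_1 + 2x_2 = 122.
Solving simultaneously gives x_1 = 8, x_2 = 29.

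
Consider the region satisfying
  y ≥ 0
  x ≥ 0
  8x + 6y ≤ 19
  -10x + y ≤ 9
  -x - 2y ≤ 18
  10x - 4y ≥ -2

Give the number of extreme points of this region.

4

Pairwise boundary intersections that survive every other constraint:
  (0, 0)
  (19/8, 0)
  (0, 1/2)
  (16/23, 103/46)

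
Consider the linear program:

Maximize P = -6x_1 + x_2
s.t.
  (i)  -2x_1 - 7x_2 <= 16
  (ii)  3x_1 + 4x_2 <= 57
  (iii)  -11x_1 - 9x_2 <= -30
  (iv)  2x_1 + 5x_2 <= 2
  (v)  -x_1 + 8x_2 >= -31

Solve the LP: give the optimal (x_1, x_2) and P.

x_1 = 132/37, x_2 = -38/37, maximum P = -830/37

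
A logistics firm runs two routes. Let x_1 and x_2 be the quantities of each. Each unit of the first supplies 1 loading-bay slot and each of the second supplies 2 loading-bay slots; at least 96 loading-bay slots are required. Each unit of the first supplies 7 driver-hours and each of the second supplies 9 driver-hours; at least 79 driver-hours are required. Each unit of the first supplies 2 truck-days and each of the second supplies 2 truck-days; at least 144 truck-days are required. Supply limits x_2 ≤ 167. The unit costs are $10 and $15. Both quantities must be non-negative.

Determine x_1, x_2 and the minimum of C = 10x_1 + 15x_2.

x_1 = 48, x_2 = 24, minimum C = 840

Corner points and C = 10x_1 + 15x_2:
  (0, 72) → C = 1080
  (0, 167) → C = 2505
  (96, 0) → C = 960
  (48, 24) → C = 840
The feasible region is unbounded (it extends along (1, 0)), but C strictly increases along every unbounded feasible direction, so there is no improving ray and the minimum is attained at a vertex.

The binding constraints are x_1 + 2x_2 = 96 and 2x_1 + 2x_2 = 144.
Solving simultaneously gives x_1 = 48, x_2 = 24.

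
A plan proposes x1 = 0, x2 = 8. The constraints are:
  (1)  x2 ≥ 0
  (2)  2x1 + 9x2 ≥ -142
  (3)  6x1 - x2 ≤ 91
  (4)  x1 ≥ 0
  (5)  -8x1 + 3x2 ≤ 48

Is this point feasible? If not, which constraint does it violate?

(1): 8 ≥ 0 ✓
(2): 72 ≥ -142 ✓
(3): -8 ≤ 91 ✓
(4): 0 ≥ 0 ✓
(5): 24 ≤ 48 ✓

feasible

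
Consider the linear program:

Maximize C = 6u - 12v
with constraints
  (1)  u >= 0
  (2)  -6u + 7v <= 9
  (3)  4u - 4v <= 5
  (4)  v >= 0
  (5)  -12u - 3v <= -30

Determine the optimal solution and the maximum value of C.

u = 9/4, v = 1, maximum C = 3/2

Corner points and C = 6u - 12v:
  (71/4, 33/2) → C = -183/2
  (61/34, 48/17) → C = -393/17
  (9/4, 1) → C = 3/2

The binding constraints are 4u - 4v = 5 and -12u - 3v = -30.
Solving simultaneously gives u = 9/4, v = 1.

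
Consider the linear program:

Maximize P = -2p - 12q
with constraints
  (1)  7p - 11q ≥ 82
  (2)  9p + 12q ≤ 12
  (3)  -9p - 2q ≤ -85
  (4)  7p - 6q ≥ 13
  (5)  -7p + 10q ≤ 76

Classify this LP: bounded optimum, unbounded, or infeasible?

unbounded

From the feasible point (166/15, -73/10), moving in the direction (12, -9) keeps every constraint satisfied while P increases without bound.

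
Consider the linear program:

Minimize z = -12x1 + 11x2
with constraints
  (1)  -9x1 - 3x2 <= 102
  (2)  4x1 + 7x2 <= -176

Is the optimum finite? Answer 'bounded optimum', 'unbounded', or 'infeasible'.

From the feasible point (-62/17, -392/17), moving in the direction (3, -9) keeps every constraint satisfied while z decreases without bound.

unbounded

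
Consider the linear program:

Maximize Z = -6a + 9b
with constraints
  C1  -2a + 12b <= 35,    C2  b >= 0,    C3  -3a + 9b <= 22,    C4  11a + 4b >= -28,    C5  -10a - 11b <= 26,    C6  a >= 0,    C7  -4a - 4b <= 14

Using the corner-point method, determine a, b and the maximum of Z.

a = 0, b = 22/9, maximum Z = 22

Corner points and Z = -6a + 9b:
  (17/6, 61/18) → Z = 27/2
  (0, 0) → Z = 0
  (0, 22/9) → Z = 22
The feasible region is unbounded (it extends along (6, 1), (1, 0)), but Z strictly decreases along every unbounded feasible direction, so there is no improving ray and the maximum is attained at a vertex.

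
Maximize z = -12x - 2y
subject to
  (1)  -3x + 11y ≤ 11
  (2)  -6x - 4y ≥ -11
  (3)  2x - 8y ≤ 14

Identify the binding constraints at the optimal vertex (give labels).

(1) and (3)

Corner points and z = -12x - 2y:
  (77/78, 33/26) → z = -187/13
  (-121, -32) → z = 1516
  (18/7, -31/28) → z = -401/14

The maximum is at (-121, -32). Substituting into each constraint, equality holds for (1) and (3); the remaining constraints have slack.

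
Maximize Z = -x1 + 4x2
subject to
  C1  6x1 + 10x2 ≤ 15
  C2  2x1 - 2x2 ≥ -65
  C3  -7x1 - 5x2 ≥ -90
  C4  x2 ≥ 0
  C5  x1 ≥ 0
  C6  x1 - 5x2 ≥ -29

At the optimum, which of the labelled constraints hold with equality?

C1 and C5

Corner points and Z = -x1 + 4x2:
  (5/2, 0) → Z = -5/2
  (0, 3/2) → Z = 6
  (0, 0) → Z = 0

The maximum is at (0, 3/2). Substituting into each constraint, equality holds for C1 and C5; the remaining constraints have slack.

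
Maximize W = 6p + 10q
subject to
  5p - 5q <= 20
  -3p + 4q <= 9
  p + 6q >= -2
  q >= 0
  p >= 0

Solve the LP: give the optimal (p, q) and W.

p = 25, q = 21, maximum W = 360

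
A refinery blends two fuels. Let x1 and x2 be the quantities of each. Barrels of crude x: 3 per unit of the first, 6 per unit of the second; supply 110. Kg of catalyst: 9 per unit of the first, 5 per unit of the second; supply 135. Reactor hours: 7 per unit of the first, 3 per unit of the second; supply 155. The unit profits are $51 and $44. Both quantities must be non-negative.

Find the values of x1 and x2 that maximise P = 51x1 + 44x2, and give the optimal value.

x1 = 20/3, x2 = 15, maximum P = 1000

Feasible corners and P = 51x1 + 44x2:
  (0, 0) → P = 0
  (0, 55/3) → P = 2420/3
  (15, 0) → P = 765
  (20/3, 15) → P = 1000

At the optimal vertex, 3x1 + 6x2 = 110 and 9x1 + 5x2 = 135.
Solving simultaneously gives x1 = 20/3, x2 = 15.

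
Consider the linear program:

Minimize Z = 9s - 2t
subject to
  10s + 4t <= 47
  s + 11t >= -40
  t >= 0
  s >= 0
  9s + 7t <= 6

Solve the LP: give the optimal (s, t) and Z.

Corner points and Z = 9s - 2t:
  (0, 0) → Z = 0
  (2/3, 0) → Z = 6
  (0, 6/7) → Z = -12/7

The binding constraints are s = 0 and 9s + 7t = 6.
Solving simultaneously gives s = 0, t = 6/7.

s = 0, t = 6/7, minimum Z = -12/7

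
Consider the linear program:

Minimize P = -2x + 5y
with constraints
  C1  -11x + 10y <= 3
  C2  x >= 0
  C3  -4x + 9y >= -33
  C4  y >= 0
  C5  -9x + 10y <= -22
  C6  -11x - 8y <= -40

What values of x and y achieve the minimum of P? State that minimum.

x = 33/4, y = 0, minimum P = -33/2

The feasible region is unbounded (it extends along (10, 9), (9, 4)), but P strictly increases along every unbounded feasible direction, so there is no improving ray and the minimum is attained at a vertex.

At the optimal vertex, -4x + 9y = -33 and y = 0.
Solving simultaneously gives x = 33/4, y = 0.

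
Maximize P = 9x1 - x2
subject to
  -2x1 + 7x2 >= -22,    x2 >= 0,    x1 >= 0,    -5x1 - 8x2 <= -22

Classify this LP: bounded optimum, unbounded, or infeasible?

From the feasible point (11, 0), moving in the direction (7, 2) keeps every constraint satisfied while P increases without bound.

unbounded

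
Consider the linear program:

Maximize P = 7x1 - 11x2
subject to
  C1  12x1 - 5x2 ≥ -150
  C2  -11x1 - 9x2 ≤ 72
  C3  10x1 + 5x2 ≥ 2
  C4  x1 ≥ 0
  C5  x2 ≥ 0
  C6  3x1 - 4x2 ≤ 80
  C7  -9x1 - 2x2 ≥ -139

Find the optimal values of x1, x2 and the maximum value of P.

Feasible corners and P = 7x1 - 11x2:
  (0, 30) → P = -330
  (395/69, 1006/23) → P = -30433/69
  (0, 2/5) → P = -22/5
  (1/5, 0) → P = 7/5
  (139/9, 0) → P = 973/9

The optimum lies where x2 = 0 and -9x1 - 2x2 = -139.
Solving simultaneously gives x1 = 139/9, x2 = 0.

x1 = 139/9, x2 = 0, maximum P = 973/9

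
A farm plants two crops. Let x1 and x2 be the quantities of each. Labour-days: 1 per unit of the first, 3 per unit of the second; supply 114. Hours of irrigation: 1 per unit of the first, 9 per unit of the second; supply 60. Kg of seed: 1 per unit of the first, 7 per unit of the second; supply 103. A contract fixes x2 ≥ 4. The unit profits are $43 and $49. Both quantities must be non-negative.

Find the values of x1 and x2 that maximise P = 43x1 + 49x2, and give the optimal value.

x1 = 24, x2 = 4, maximum P = 1228

Vertices and P = 43x1 + 49x2:
  (0, 20/3) → P = 980/3
  (0, 4) → P = 196
  (24, 4) → P = 1228

The optimum lies where x1 + 9x2 = 60 and x2 = 4.
Solving simultaneously gives x1 = 24, x2 = 4.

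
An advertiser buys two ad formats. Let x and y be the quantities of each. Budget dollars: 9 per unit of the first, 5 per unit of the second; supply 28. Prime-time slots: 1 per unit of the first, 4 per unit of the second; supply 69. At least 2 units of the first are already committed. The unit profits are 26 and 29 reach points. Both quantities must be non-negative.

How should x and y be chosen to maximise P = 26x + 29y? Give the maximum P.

x = 2, y = 2, maximum P = 110

Vertices and P = 26x + 29y:
  (28/9, 0) → P = 728/9
  (2, 0) → P = 52
  (2, 2) → P = 110

The binding constraints are 9x + 5y = 28 and x = 2.
Solving simultaneously gives x = 2, y = 2.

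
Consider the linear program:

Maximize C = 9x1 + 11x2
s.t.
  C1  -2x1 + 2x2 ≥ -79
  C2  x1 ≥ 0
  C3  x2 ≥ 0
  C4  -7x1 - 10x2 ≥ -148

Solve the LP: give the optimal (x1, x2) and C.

x1 = 148/7, x2 = 0, maximum C = 1332/7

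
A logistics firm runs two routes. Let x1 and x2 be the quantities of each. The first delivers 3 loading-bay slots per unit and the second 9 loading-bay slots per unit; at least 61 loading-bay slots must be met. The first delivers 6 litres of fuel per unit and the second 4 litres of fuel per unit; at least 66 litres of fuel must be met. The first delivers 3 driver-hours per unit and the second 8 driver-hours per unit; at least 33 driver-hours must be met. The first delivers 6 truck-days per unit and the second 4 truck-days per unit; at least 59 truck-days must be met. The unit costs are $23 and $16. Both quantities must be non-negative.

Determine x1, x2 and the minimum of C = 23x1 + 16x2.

x1 = 25/3, x2 = 4, minimum C = 767/3

Corner points and C = 23x1 + 16x2:
  (0, 33/2) → C = 264
  (61/3, 0) → C = 1403/3
  (25/3, 4) → C = 767/3
The feasible region is unbounded (it extends along (0, 1), (1, 0)), but C strictly increases along every unbounded feasible direction, so there is no improving ray and the minimum is attained at a vertex.

The optimum lies where 3x1 + 9x2 = 61 and 6x1 + 4x2 = 66.
Solving simultaneously gives x1 = 25/3, x2 = 4.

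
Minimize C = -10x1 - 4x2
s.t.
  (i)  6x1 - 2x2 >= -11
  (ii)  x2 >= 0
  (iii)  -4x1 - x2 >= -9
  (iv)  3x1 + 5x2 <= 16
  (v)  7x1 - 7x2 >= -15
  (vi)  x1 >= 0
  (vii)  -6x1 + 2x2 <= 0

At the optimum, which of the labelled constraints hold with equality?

(iii) and (iv)

Corner points and C = -10x1 - 4x2:
  (9/4, 0) → C = -45/2
  (0, 0) → C = 0
  (29/17, 37/17) → C = -438/17
  (8/9, 8/3) → C = -176/9

The minimum is at (29/17, 37/17). Substituting into each constraint, equality holds for (iii) and (iv); the remaining constraints have slack.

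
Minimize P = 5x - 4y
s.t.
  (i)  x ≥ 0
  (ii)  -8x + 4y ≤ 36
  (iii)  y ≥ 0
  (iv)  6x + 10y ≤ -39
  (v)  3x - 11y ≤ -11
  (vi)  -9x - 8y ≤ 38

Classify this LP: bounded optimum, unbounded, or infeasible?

infeasible

The boundaries x = 0 and -8x + 4y = 36 meet at (0, 9), but that point violates 6x + 10y ≤ -39. Every candidate vertex is excluded by some other constraint, so the feasible region is empty.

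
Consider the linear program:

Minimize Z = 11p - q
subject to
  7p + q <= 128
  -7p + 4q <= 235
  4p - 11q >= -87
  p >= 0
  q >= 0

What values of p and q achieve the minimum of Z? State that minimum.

p = 0, q = 87/11, minimum Z = -87/11

Corner points and Z = 11p - q:
  (1321/81, 1121/81) → Z = 1490/9
  (128/7, 0) → Z = 1408/7
  (0, 87/11) → Z = -87/11
  (0, 0) → Z = 0

The optimum lies where 4p - 11q = -87 and p = 0.
Solving simultaneously gives p = 0, q = 87/11.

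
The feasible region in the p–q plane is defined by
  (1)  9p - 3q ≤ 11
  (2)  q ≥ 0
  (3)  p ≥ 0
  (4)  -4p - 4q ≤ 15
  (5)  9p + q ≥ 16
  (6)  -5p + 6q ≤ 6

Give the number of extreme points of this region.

Of the 15 pairwise boundary intersections, those satisfying every inequality are:
  (59/36, 5/4)
  (28/13, 109/39)
  (90/59, 134/59)

3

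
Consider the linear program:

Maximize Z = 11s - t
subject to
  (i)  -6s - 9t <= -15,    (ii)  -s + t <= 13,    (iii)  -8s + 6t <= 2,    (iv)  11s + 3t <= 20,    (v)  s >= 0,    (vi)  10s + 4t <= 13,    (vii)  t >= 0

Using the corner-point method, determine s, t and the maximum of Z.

Extreme points and Z = 11s - t:
  (2/3, 11/9) → Z = 55/9
  (19/22, 12/11) → Z = 185/22
  (35/46, 31/23) → Z = 323/46

The optimum lies where -6s - 9t = -15 and 10s + 4t = 13.
Solving simultaneously gives s = 19/22, t = 12/11.

s = 19/22, t = 12/11, maximum Z = 185/22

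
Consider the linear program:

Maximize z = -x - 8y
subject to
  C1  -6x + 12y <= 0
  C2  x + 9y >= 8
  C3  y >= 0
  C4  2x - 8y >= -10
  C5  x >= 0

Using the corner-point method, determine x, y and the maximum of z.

Corner points and z = -x - 8y:
  (16/11, 8/11) → z = -80/11
  (5, 5/2) → z = -25
  (8, 0) → z = -8
The feasible region is unbounded (it extends along (1, 0), (4, 1)), but z strictly decreases along every unbounded feasible direction, so there is no improving ray and the maximum is attained at a vertex.

x = 16/11, y = 8/11, maximum z = -80/11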